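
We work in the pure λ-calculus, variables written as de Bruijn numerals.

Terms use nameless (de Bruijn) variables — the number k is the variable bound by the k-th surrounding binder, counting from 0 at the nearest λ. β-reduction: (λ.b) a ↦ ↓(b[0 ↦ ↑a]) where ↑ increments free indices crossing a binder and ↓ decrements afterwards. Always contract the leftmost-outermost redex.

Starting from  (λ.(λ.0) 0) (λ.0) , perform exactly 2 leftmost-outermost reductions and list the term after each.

  start: (λ.(λ.0) 0) (λ.0)
  step 1: (λ.0) (λ.0)
  step 2: λ.0

Answer: after 2 steps: λ.0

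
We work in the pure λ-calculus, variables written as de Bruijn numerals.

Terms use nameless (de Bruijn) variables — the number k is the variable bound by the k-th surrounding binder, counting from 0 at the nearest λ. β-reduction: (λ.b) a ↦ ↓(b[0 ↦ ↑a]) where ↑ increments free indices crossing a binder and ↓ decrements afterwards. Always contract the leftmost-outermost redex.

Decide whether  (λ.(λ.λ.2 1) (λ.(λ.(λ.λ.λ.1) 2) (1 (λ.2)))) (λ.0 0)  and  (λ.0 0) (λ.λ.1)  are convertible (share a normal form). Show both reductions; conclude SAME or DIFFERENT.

Answer: SAME — A ⇓ λ.λ.λ.1, B ⇓ λ.λ.λ.1

Derivation:
Term A:
  start: (λ.(λ.λ.2 1) (λ.(λ.(λ.λ.λ.1) 2) (1 (λ.2)))) (λ.0 0)
  step 1: (λ.λ.(λ.0 0) 1) (λ.(λ.(λ.λ.λ.1) (λ.0 0)) ((λ.0 0) (λ.λ.0 0)))
  step 2: λ.(λ.0 0) (λ.(λ.(λ.λ.λ.1) (λ.0 0)) ((λ.0 0) (λ.λ.0 0)))
  step 3: λ.(λ.(λ.(λ.λ.λ.1) (λ.0 0)) ((λ.0 0) (λ.λ.0 0))) (λ.(λ.(λ.λ.λ.1) (λ.0 0)) ((λ.0 0) (λ.λ.0 0)))
  step 4: λ.(λ.(λ.λ.λ.1) (λ.0 0)) ((λ.0 0) (λ.λ.0 0))
  step 5: λ.(λ.λ.λ.1) (λ.0 0)
  step 6: λ.λ.λ.1

Term B:
  start: (λ.0 0) (λ.λ.1)
  step 1: (λ.λ.1) (λ.λ.1)
  step 2: λ.λ.λ.1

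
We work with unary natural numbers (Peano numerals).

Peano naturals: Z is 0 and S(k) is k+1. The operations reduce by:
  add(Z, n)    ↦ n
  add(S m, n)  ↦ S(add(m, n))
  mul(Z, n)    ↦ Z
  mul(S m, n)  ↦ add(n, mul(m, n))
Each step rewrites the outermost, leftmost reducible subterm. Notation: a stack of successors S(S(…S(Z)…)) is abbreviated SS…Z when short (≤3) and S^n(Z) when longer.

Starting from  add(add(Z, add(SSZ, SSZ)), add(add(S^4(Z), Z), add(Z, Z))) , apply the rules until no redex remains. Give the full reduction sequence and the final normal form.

Answer: normal form = S^8(Z)  (in 20 steps)

Derivation:
  start: add(add(Z, add(SSZ, SSZ)), add(add(S^4(Z), Z), add(Z, Z)))
  [1] add(add(SSZ, SSZ), add(add(S^4(Z), Z), add(Z, Z)))
  [2] add(S(add(SZ, SSZ)), add(add(S^4(Z), Z), add(Z, Z)))
  [3] S(add(add(SZ, SSZ), add(add(S^4(Z), Z), add(Z, Z))))
  [4] S(add(S(add(Z, SSZ)), add(add(S^4(Z), Z), add(Z, Z))))
  [5] S(S(add(add(Z, SSZ), add(add(S^4(Z), Z), add(Z, Z)))))
  [6] S(S(add(SSZ, add(add(S^4(Z), Z), add(Z, Z)))))
  [7] S(S(S(add(SZ, add(add(S^4(Z), Z), add(Z, Z))))))
  [8] S(S(S(S(add(Z, add(add(S^4(Z), Z), add(Z, Z)))))))
  [9] S(S(S(S(add(add(S^4(Z), Z), add(Z, Z))))))
  [10] S(S(S(S(add(S(add(SSSZ, Z)), add(Z, Z))))))
  [11] S(S(S(S(S(add(add(SSSZ, Z), add(Z, Z)))))))
  [12] S(S(S(S(S(add(S(add(SSZ, Z)), add(Z, Z)))))))
  [13] S(S(S(S(S(S(add(add(SSZ, Z), add(Z, Z))))))))
  [14] S(S(S(S(S(S(add(S(add(SZ, Z)), add(Z, Z))))))))
  [15] S(S(S(S(S(S(S(add(add(SZ, Z), add(Z, Z)))))))))
  [16] S(S(S(S(S(S(S(add(S(add(Z, Z)), add(Z, Z)))))))))
  [17] S(S(S(S(S(S(S(S(add(add(Z, Z), add(Z, Z))))))))))
  [18] S(S(S(S(S(S(S(S(add(Z, add(Z, Z))))))))))
  [19] S(S(S(S(S(S(S(S(add(Z, Z)))))))))
  [20] S^8(Z)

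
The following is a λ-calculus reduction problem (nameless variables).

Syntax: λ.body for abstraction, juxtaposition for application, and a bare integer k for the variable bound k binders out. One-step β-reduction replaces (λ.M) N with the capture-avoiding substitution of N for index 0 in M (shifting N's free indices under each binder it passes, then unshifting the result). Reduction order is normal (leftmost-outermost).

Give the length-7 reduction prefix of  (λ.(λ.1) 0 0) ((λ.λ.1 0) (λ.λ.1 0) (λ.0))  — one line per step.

Answer: after 7 steps: (λ.λ.1 0) (λ.λ.1 0) (λ.0)

Reduction:
  start: (λ.(λ.1) 0 0) ((λ.λ.1 0) (λ.λ.1 0) (λ.0))
  [1] (λ.(λ.λ.1 0) (λ.λ.1 0) (λ.0)) ((λ.λ.1 0) (λ.λ.1 0) (λ.0)) ((λ.λ.1 0) (λ.λ.1 0) (λ.0))
  [2] (λ.λ.1 0) (λ.λ.1 0) (λ.0) ((λ.λ.1 0) (λ.λ.1 0) (λ.0))
  [3] (λ.(λ.λ.1 0) 0) (λ.0) ((λ.λ.1 0) (λ.λ.1 0) (λ.0))
  [4] (λ.λ.1 0) (λ.0) ((λ.λ.1 0) (λ.λ.1 0) (λ.0))
  [5] (λ.(λ.0) 0) ((λ.λ.1 0) (λ.λ.1 0) (λ.0))
  [6] (λ.0) ((λ.λ.1 0) (λ.λ.1 0) (λ.0))
  [7] (λ.λ.1 0) (λ.λ.1 0) (λ.0)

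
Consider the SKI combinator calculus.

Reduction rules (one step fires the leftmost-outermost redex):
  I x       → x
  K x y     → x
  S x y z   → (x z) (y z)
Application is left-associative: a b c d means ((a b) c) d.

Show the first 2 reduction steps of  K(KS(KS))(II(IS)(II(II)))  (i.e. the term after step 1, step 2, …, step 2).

Answer: after 2 steps: S

Derivation:
  start: K(KS(KS))(II(IS)(II(II)))
  →1  KS(KS)
  →2  S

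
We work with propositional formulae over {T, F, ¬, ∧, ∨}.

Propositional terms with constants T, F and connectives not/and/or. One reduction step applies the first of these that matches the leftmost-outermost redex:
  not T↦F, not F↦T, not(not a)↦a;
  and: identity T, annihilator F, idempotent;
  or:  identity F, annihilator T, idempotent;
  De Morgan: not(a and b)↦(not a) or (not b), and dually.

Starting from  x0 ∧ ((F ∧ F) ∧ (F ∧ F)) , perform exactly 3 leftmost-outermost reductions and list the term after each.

Answer: after 3 steps: F

Reduction:
  start: x0 ∧ ((F ∧ F) ∧ (F ∧ F))
  [1] x0 ∧ (F ∧ F)
  [2] x0 ∧ F
  [3] F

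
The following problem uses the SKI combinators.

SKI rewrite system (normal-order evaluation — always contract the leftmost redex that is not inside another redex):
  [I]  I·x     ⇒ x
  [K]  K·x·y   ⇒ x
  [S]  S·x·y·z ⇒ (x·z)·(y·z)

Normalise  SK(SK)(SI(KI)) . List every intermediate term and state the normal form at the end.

Answer: normal form = SI(KI)  (in 2 steps)

Reduction:
  start: SK(SK)(SI(KI))
  step 1: K(SI(KI))(SK(SI(KI)))
  step 2: SI(KI)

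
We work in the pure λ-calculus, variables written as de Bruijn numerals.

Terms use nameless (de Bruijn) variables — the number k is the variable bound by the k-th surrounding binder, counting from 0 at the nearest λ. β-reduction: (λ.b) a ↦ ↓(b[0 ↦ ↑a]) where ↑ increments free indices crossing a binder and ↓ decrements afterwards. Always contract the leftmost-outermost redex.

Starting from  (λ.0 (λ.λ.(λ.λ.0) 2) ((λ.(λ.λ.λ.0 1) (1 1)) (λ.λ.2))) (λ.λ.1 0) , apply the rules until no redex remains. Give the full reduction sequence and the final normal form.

Answer: normal form = λ.λ.0  (in 5 steps)

Derivation:
  start: (λ.0 (λ.λ.(λ.λ.0) 2) ((λ.(λ.λ.λ.0 1) (1 1)) (λ.λ.2))) (λ.λ.1 0)
  step 1: (λ.λ.1 0) (λ.λ.(λ.λ.0) (λ.λ.1 0)) ((λ.(λ.λ.λ.0 1) ((λ.λ.1 0) (λ.λ.1 0))) (λ.λ.λ.λ.1 0))
  step 2: (λ.(λ.λ.(λ.λ.0) (λ.λ.1 0)) 0) ((λ.(λ.λ.λ.0 1) ((λ.λ.1 0) (λ.λ.1 0))) (λ.λ.λ.λ.1 0))
  step 3: (λ.λ.(λ.λ.0) (λ.λ.1 0)) ((λ.(λ.λ.λ.0 1) ((λ.λ.1 0) (λ.λ.1 0))) (λ.λ.λ.λ.1 0))
  step 4: λ.(λ.λ.0) (λ.λ.1 0)
  step 5: λ.λ.0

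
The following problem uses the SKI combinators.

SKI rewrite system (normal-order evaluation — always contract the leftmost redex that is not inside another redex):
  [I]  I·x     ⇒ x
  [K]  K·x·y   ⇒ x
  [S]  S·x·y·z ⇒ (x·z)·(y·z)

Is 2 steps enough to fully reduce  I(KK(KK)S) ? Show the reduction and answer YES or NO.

Answer: YES — reaches normal form KS in 2 ≤ 2 steps

Reduction:
  start: I(KK(KK)S)
  step 1: KK(KK)S
  step 2: KS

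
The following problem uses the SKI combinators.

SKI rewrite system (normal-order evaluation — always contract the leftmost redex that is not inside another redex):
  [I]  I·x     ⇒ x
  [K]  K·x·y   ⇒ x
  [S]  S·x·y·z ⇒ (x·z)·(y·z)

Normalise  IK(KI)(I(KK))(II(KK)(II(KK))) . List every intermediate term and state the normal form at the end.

  start: IK(KI)(I(KK))(II(KK)(II(KK)))
  step 1: K(KI)(I(KK))(II(KK)(II(KK)))
  step 2: KI(II(KK)(II(KK)))
  step 3: I

Answer: normal form = I  (in 3 steps)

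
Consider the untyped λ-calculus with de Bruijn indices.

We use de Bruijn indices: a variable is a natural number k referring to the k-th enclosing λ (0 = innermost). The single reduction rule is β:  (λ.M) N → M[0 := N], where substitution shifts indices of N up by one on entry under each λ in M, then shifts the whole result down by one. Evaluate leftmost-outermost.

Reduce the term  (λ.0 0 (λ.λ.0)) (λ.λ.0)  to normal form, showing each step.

Answer: normal form = λ.λ.0  (in 3 steps)

Working:
  start: (λ.0 0 (λ.λ.0)) (λ.λ.0)
  step 1: (λ.λ.0) (λ.λ.0) (λ.λ.0)
  step 2: (λ.0) (λ.λ.0)
  step 3: λ.λ.0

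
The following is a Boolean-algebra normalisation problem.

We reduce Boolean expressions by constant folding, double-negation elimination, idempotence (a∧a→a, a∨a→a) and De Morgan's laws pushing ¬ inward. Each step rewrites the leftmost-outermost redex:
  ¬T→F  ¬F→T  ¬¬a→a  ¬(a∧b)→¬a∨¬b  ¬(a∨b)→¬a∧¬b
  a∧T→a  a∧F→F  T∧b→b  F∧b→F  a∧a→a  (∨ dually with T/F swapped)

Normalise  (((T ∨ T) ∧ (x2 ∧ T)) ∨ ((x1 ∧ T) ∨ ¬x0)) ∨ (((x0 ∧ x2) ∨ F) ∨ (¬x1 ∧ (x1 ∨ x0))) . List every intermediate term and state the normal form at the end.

  start: (((T ∨ T) ∧ (x2 ∧ T)) ∨ ((x1 ∧ T) ∨ ¬x0)) ∨ (((x0 ∧ x2) ∨ F) ∨ (¬x1 ∧ (x1 ∨ x0)))
  →1  ((T ∧ (x2 ∧ T)) ∨ ((x1 ∧ T) ∨ ¬x0)) ∨ (((x0 ∧ x2) ∨ F) ∨ (¬x1 ∧ (x1 ∨ x0)))
  →2  ((x2 ∧ T) ∨ ((x1 ∧ T) ∨ ¬x0)) ∨ (((x0 ∧ x2) ∨ F) ∨ (¬x1 ∧ (x1 ∨ x0)))
  →3  (x2 ∨ ((x1 ∧ T) ∨ ¬x0)) ∨ (((x0 ∧ x2) ∨ F) ∨ (¬x1 ∧ (x1 ∨ x0)))
  →4  (x2 ∨ (x1 ∨ ¬x0)) ∨ (((x0 ∧ x2) ∨ F) ∨ (¬x1 ∧ (x1 ∨ x0)))
  →5  (x2 ∨ (x1 ∨ ¬x0)) ∨ ((x0 ∧ x2) ∨ (¬x1 ∧ (x1 ∨ x0)))

Answer: normal form = (x2 ∨ (x1 ∨ ¬x0)) ∨ ((x0 ∧ x2) ∨ (¬x1 ∧ (x1 ∨ x0)))  (in 5 steps)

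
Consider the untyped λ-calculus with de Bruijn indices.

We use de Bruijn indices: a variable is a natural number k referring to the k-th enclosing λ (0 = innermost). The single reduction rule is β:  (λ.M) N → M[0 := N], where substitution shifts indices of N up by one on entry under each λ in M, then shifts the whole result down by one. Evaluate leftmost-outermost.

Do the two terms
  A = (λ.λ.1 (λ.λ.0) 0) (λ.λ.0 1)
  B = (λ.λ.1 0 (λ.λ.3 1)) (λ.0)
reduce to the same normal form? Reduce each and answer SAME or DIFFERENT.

Answer: DIFFERENT — A ⇓ λ.0 (λ.λ.0), B ⇓ λ.0 (λ.λ.1)

Reduction:
Term A:
  start: (λ.λ.1 (λ.λ.0) 0) (λ.λ.0 1)
  step 1: λ.(λ.λ.0 1) (λ.λ.0) 0
  step 2: λ.(λ.0 (λ.λ.0)) 0
  step 3: λ.0 (λ.λ.0)

Term B:
  start: (λ.λ.1 0 (λ.λ.3 1)) (λ.0)
  step 1: λ.(λ.0) 0 (λ.λ.(λ.0) 1)
  step 2: λ.0 (λ.λ.(λ.0) 1)
  step 3: λ.0 (λ.λ.1)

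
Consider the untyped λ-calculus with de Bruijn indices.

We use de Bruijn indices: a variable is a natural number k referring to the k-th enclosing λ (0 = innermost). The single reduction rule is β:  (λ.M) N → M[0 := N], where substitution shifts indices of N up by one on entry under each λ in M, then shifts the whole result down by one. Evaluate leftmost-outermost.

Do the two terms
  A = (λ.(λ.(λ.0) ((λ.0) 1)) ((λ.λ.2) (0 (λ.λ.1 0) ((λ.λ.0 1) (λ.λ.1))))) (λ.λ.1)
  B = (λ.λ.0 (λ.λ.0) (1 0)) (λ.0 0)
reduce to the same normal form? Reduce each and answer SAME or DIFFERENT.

Term A:
  start: (λ.(λ.(λ.0) ((λ.0) 1)) ((λ.λ.2) (0 (λ.λ.1 0) ((λ.λ.0 1) (λ.λ.1))))) (λ.λ.1)
  [1] (λ.(λ.0) ((λ.0) (λ.λ.1))) ((λ.λ.λ.λ.1) ((λ.λ.1) (λ.λ.1 0) ((λ.λ.0 1) (λ.λ.1))))
  [2] (λ.0) ((λ.0) (λ.λ.1))
  [3] (λ.0) (λ.λ.1)
  [4] λ.λ.1

Term B:
  start: (λ.λ.0 (λ.λ.0) (1 0)) (λ.0 0)
  [1] λ.0 (λ.λ.0) ((λ.0 0) 0)
  [2] λ.0 (λ.λ.0) (0 0)

Answer: DIFFERENT — A ⇓ λ.λ.1, B ⇓ λ.0 (λ.λ.0) (0 0)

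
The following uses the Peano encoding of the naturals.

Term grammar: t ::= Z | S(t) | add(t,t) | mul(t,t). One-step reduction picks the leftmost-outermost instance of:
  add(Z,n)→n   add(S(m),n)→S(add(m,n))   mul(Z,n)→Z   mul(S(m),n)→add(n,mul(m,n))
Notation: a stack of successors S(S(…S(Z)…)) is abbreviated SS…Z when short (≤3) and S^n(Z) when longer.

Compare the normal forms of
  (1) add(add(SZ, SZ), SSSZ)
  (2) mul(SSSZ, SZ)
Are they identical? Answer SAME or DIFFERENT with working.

Answer: DIFFERENT — A ⇓ S^5(Z), B ⇓ SSSZ

Working:
Term A:
  start: add(add(SZ, SZ), SSSZ)
  →1  add(S(add(Z, SZ)), SSSZ)
  →2  S(add(add(Z, SZ), SSSZ))
  →3  S(add(SZ, SSSZ))
  →4  S(S(add(Z, SSSZ)))
  →5  S^5(Z)

Term B:
  start: mul(SSSZ, SZ)
  →1  add(SZ, mul(SSZ, SZ))
  →2  S(add(Z, mul(SSZ, SZ)))
  →3  S(mul(SSZ, SZ))
  →4  S(add(SZ, mul(SZ, SZ)))
  →5  S(S(add(Z, mul(SZ, SZ))))
  →6  S(S(mul(SZ, SZ)))
  →7  S(S(add(SZ, mul(Z, SZ))))
  →8  S(S(S(add(Z, mul(Z, SZ)))))
  →9  S(S(S(mul(Z, SZ))))
  →10  SSSZ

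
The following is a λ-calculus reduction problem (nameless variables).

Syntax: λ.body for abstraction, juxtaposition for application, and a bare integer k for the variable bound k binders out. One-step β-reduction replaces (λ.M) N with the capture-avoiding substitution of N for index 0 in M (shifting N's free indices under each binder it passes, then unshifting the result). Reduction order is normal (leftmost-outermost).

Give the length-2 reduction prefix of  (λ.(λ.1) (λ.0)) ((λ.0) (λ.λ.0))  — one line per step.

Answer: after 2 steps: (λ.0) (λ.λ.0)

Working:
  start: (λ.(λ.1) (λ.0)) ((λ.0) (λ.λ.0))
  →1  (λ.(λ.0) (λ.λ.0)) (λ.0)
  →2  (λ.0) (λ.λ.0)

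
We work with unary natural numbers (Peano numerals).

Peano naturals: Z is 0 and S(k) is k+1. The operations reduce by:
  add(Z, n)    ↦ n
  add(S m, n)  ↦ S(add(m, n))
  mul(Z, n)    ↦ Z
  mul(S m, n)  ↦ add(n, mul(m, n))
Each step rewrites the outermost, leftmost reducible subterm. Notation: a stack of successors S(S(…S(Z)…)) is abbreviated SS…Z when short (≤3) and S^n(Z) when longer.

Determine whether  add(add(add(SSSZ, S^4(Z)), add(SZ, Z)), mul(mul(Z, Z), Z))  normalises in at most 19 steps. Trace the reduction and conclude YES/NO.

  start: add(add(add(SSSZ, S^4(Z)), add(SZ, Z)), mul(mul(Z, Z), Z))
  step 1: add(add(S(add(SSZ, S^4(Z))), add(SZ, Z)), mul(mul(Z, Z), Z))
  step 2: add(S(add(add(SSZ, S^4(Z)), add(SZ, Z))), mul(mul(Z, Z), Z))
  step 3: S(add(add(add(SSZ, S^4(Z)), add(SZ, Z)), mul(mul(Z, Z), Z)))
  step 4: S(add(add(S(add(SZ, S^4(Z))), add(SZ, Z)), mul(mul(Z, Z), Z)))
  step 5: S(add(S(add(add(SZ, S^4(Z)), add(SZ, Z))), mul(mul(Z, Z), Z)))
  step 6: S(S(add(add(add(SZ, S^4(Z)), add(SZ, Z)), mul(mul(Z, Z), Z))))
  step 7: S(S(add(add(S(add(Z, S^4(Z))), add(SZ, Z)), mul(mul(Z, Z), Z))))
  step 8: S(S(add(S(add(add(Z, S^4(Z)), add(SZ, Z))), mul(mul(Z, Z), Z))))
  step 9: S(S(S(add(add(add(Z, S^4(Z)), add(SZ, Z)), mul(mul(Z, Z), Z)))))
  step 10: S(S(S(add(add(S^4(Z), add(SZ, Z)), mul(mul(Z, Z), Z)))))
  step 11: S(S(S(add(S(add(SSSZ, add(SZ, Z))), mul(mul(Z, Z), Z)))))
  step 12: S(S(S(S(add(add(SSSZ, add(SZ, Z)), mul(mul(Z, Z), Z))))))
  step 13: S(S(S(S(add(S(add(SSZ, add(SZ, Z))), mul(mul(Z, Z), Z))))))
  step 14: S(S(S(S(S(add(add(SSZ, add(SZ, Z)), mul(mul(Z, Z), Z)))))))
  step 15: S(S(S(S(S(add(S(add(SZ, add(SZ, Z))), mul(mul(Z, Z), Z)))))))
  step 16: S(S(S(S(S(S(add(add(SZ, add(SZ, Z)), mul(mul(Z, Z), Z))))))))
  step 17: S(S(S(S(S(S(add(S(add(Z, add(SZ, Z))), mul(mul(Z, Z), Z))))))))
  step 18: S(S(S(S(S(S(S(add(add(Z, add(SZ, Z)), mul(mul(Z, Z), Z)))))))))
  step 19: S(S(S(S(S(S(S(add(add(SZ, Z), mul(mul(Z, Z), Z)))))))))

Answer: NO — after 19 steps the term is S(S(S(S(S(S(S(add(add(SZ, Z), mul(mul(Z, Z), Z))))))))), not yet normal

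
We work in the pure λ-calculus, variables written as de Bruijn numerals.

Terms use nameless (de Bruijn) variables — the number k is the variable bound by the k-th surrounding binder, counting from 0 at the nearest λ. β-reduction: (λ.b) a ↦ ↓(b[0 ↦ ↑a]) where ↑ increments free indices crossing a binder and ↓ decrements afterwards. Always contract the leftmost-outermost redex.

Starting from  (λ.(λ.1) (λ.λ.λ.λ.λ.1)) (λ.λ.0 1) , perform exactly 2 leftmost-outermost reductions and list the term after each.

  start: (λ.(λ.1) (λ.λ.λ.λ.λ.1)) (λ.λ.0 1)
  step 1: (λ.λ.λ.0 1) (λ.λ.λ.λ.λ.1)
  step 2: λ.λ.0 1

Answer: after 2 steps: λ.λ.0 1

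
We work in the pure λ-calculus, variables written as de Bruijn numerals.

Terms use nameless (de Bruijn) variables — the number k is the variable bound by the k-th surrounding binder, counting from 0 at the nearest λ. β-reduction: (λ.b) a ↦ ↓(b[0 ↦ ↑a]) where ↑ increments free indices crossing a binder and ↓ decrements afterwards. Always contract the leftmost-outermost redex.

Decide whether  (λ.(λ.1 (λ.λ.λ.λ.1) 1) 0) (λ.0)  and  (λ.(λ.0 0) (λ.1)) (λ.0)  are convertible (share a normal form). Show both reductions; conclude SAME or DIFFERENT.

Answer: DIFFERENT — A ⇓ λ.λ.λ.1, B ⇓ λ.0

Working:
Term A:
  start: (λ.(λ.1 (λ.λ.λ.λ.1) 1) 0) (λ.0)
  →1  (λ.(λ.0) (λ.λ.λ.λ.1) (λ.0)) (λ.0)
  →2  (λ.0) (λ.λ.λ.λ.1) (λ.0)
  →3  (λ.λ.λ.λ.1) (λ.0)
  →4  λ.λ.λ.1

Term B:
  start: (λ.(λ.0 0) (λ.1)) (λ.0)
  →1  (λ.0 0) (λ.λ.0)
  →2  (λ.λ.0) (λ.λ.0)
  →3  λ.0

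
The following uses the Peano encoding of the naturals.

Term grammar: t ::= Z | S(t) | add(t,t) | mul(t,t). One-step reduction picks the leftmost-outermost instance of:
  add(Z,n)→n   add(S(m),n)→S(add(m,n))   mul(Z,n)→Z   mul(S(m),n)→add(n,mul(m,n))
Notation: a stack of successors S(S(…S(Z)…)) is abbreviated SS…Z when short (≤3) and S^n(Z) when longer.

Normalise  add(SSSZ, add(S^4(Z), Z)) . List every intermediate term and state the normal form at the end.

Answer: normal form = S^7(Z)  (in 9 steps)

Derivation:
  start: add(SSSZ, add(S^4(Z), Z))
  step 1: S(add(SSZ, add(S^4(Z), Z)))
  step 2: S(S(add(SZ, add(S^4(Z), Z))))
  step 3: S(S(S(add(Z, add(S^4(Z), Z)))))
  step 4: S(S(S(add(S^4(Z), Z))))
  step 5: S(S(S(S(add(SSSZ, Z)))))
  step 6: S(S(S(S(S(add(SSZ, Z))))))
  step 7: S(S(S(S(S(S(add(SZ, Z)))))))
  step 8: S(S(S(S(S(S(S(add(Z, Z))))))))
  step 9: S^7(Z)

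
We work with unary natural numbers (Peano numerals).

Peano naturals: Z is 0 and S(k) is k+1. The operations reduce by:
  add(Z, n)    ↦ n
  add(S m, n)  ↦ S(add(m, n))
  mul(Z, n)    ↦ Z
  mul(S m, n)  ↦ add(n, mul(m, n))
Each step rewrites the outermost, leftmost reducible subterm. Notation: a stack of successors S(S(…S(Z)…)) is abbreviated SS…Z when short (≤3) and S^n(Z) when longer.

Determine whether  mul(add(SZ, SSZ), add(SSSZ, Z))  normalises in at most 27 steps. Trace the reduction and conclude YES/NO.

Answer: NO — after 27 steps the term is S(S(S(S(S(S(S(S(S(add(add(Z, Z), mul(Z, add(SSSZ, Z)))))))))))), not yet normal

Working:
  start: mul(add(SZ, SSZ), add(SSSZ, Z))
  [1] mul(S(add(Z, SSZ)), add(SSSZ, Z))
  [2] add(add(SSSZ, Z), mul(add(Z, SSZ), add(SSSZ, Z)))
  [3] add(S(add(SSZ, Z)), mul(add(Z, SSZ), add(SSSZ, Z)))
  [4] S(add(add(SSZ, Z), mul(add(Z, SSZ), add(SSSZ, Z))))
  [5] S(add(S(add(SZ, Z)), mul(add(Z, SSZ), add(SSSZ, Z))))
  [6] S(S(add(add(SZ, Z), mul(add(Z, SSZ), add(SSSZ, Z)))))
  [7] S(S(add(S(add(Z, Z)), mul(add(Z, SSZ), add(SSSZ, Z)))))
  [8] S(S(S(add(add(Z, Z), mul(add(Z, SSZ), add(SSSZ, Z))))))
  [9] S(S(S(add(Z, mul(add(Z, SSZ), add(SSSZ, Z))))))
  [10] S(S(S(mul(add(Z, SSZ), add(SSSZ, Z)))))
  [11] S(S(S(mul(SSZ, add(SSSZ, Z)))))
  [12] S(S(S(add(add(SSSZ, Z), mul(SZ, add(SSSZ, Z))))))
  [13] S(S(S(add(S(add(SSZ, Z)), mul(SZ, add(SSSZ, Z))))))
  [14] S(S(S(S(add(add(SSZ, Z), mul(SZ, add(SSSZ, Z)))))))
  [15] S(S(S(S(add(S(add(SZ, Z)), mul(SZ, add(SSSZ, Z)))))))
  [16] S(S(S(S(S(add(add(SZ, Z), mul(SZ, add(SSSZ, Z))))))))
  [17] S(S(S(S(S(add(S(add(Z, Z)), mul(SZ, add(SSSZ, Z))))))))
  [18] S(S(S(S(S(S(add(add(Z, Z), mul(SZ, add(SSSZ, Z)))))))))
  [19] S(S(S(S(S(S(add(Z, mul(SZ, add(SSSZ, Z)))))))))
  [20] S(S(S(S(S(S(mul(SZ, add(SSSZ, Z))))))))
  [21] S(S(S(S(S(S(add(add(SSSZ, Z), mul(Z, add(SSSZ, Z)))))))))
  [22] S(S(S(S(S(S(add(S(add(SSZ, Z)), mul(Z, add(SSSZ, Z)))))))))
  [23] S(S(S(S(S(S(S(add(add(SSZ, Z), mul(Z, add(SSSZ, Z))))))))))
  [24] S(S(S(S(S(S(S(add(S(add(SZ, Z)), mul(Z, add(SSSZ, Z))))))))))
  [25] S(S(S(S(S(S(S(S(add(add(SZ, Z), mul(Z, add(SSSZ, Z)))))))))))
  [26] S(S(S(S(S(S(S(S(add(S(add(Z, Z)), mul(Z, add(SSSZ, Z)))))))))))
  [27] S(S(S(S(S(S(S(S(S(add(add(Z, Z), mul(Z, add(SSSZ, Z))))))))))))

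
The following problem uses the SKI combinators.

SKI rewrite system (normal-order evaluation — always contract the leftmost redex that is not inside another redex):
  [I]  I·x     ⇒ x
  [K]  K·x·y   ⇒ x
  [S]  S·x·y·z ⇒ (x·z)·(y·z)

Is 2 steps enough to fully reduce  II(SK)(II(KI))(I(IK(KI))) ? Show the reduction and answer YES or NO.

Answer: NO — after 2 steps the term is SK(II(KI))(I(IK(KI))), not yet normal

Working:
  start: II(SK)(II(KI))(I(IK(KI)))
  →1  I(SK)(II(KI))(I(IK(KI)))
  →2  SK(II(KI))(I(IK(KI)))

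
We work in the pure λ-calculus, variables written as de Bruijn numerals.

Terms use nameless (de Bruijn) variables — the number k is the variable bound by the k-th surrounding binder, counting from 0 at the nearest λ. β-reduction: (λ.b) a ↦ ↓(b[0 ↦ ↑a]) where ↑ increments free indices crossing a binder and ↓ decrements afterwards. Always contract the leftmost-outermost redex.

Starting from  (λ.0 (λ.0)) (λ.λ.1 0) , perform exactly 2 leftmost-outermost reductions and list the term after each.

Answer: after 2 steps: λ.(λ.0) 0

Derivation:
  start: (λ.0 (λ.0)) (λ.λ.1 0)
  step 1: (λ.λ.1 0) (λ.0)
  step 2: λ.(λ.0) 0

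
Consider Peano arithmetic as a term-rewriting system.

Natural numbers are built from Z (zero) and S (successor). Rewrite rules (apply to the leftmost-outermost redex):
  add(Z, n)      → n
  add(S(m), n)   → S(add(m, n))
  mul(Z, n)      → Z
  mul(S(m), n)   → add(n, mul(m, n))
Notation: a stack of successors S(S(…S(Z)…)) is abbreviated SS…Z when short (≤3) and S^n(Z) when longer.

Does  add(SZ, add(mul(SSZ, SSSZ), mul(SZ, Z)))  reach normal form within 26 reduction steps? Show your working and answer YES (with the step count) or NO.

Answer: YES — reaches normal form S^7(Z) in 23 ≤ 26 steps

Derivation:
  start: add(SZ, add(mul(SSZ, SSSZ), mul(SZ, Z)))
  [1] S(add(Z, add(mul(SSZ, SSSZ), mul(SZ, Z))))
  [2] S(add(mul(SSZ, SSSZ), mul(SZ, Z)))
  [3] S(add(add(SSSZ, mul(SZ, SSSZ)), mul(SZ, Z)))
  [4] S(add(S(add(SSZ, mul(SZ, SSSZ))), mul(SZ, Z)))
  [5] S(S(add(add(SSZ, mul(SZ, SSSZ)), mul(SZ, Z))))
  [6] S(S(add(S(add(SZ, mul(SZ, SSSZ))), mul(SZ, Z))))
  [7] S(S(S(add(add(SZ, mul(SZ, SSSZ)), mul(SZ, Z)))))
  [8] S(S(S(add(S(add(Z, mul(SZ, SSSZ))), mul(SZ, Z)))))
  [9] S(S(S(S(add(add(Z, mul(SZ, SSSZ)), mul(SZ, Z))))))
  [10] S(S(S(S(add(mul(SZ, SSSZ), mul(SZ, Z))))))
  [11] S(S(S(S(add(add(SSSZ, mul(Z, SSSZ)), mul(SZ, Z))))))
  [12] S(S(S(S(add(S(add(SSZ, mul(Z, SSSZ))), mul(SZ, Z))))))
  [13] S(S(S(S(S(add(add(SSZ, mul(Z, SSSZ)), mul(SZ, Z)))))))
  [14] S(S(S(S(S(add(S(add(SZ, mul(Z, SSSZ))), mul(SZ, Z)))))))
  [15] S(S(S(S(S(S(add(add(SZ, mul(Z, SSSZ)), mul(SZ, Z))))))))
  [16] S(S(S(S(S(S(add(S(add(Z, mul(Z, SSSZ))), mul(SZ, Z))))))))
  [17] S(S(S(S(S(S(S(add(add(Z, mul(Z, SSSZ)), mul(SZ, Z)))))))))
  [18] S(S(S(S(S(S(S(add(mul(Z, SSSZ), mul(SZ, Z)))))))))
  [19] S(S(S(S(S(S(S(add(Z, mul(SZ, Z)))))))))
  [20] S(S(S(S(S(S(S(mul(SZ, Z))))))))
  [21] S(S(S(S(S(S(S(add(Z, mul(Z, Z)))))))))
  [22] S(S(S(S(S(S(S(mul(Z, Z))))))))
  [23] S^7(Z)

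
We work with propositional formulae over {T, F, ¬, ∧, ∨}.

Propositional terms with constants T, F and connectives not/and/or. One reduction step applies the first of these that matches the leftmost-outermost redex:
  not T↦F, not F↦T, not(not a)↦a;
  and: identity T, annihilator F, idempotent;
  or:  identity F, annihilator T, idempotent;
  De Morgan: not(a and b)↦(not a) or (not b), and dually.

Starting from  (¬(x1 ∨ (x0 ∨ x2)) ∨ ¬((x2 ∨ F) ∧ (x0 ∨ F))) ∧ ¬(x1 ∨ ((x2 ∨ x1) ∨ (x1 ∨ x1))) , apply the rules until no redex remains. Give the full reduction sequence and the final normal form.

  start: (¬(x1 ∨ (x0 ∨ x2)) ∨ ¬((x2 ∨ F) ∧ (x0 ∨ F))) ∧ ¬(x1 ∨ ((x2 ∨ x1) ∨ (x1 ∨ x1)))
  →1  ((¬x1 ∧ ¬(x0 ∨ x2)) ∨ ¬((x2 ∨ F) ∧ (x0 ∨ F))) ∧ ¬(x1 ∨ ((x2 ∨ x1) ∨ (x1 ∨ x1)))
  →2  ((¬x1 ∧ (¬x0 ∧ ¬x2)) ∨ ¬((x2 ∨ F) ∧ (x0 ∨ F))) ∧ ¬(x1 ∨ ((x2 ∨ x1) ∨ (x1 ∨ x1)))
  →3  ((¬x1 ∧ (¬x0 ∧ ¬x2)) ∨ (¬(x2 ∨ F) ∨ ¬(x0 ∨ F))) ∧ ¬(x1 ∨ ((x2 ∨ x1) ∨ (x1 ∨ x1)))
  →4  ((¬x1 ∧ (¬x0 ∧ ¬x2)) ∨ ((¬x2 ∧ ¬F) ∨ ¬(x0 ∨ F))) ∧ ¬(x1 ∨ ((x2 ∨ x1) ∨ (x1 ∨ x1)))
  →5  ((¬x1 ∧ (¬x0 ∧ ¬x2)) ∨ ((¬x2 ∧ T) ∨ ¬(x0 ∨ F))) ∧ ¬(x1 ∨ ((x2 ∨ x1) ∨ (x1 ∨ x1)))
  →6  ((¬x1 ∧ (¬x0 ∧ ¬x2)) ∨ (¬x2 ∨ ¬(x0 ∨ F))) ∧ ¬(x1 ∨ ((x2 ∨ x1) ∨ (x1 ∨ x1)))
  →7  ((¬x1 ∧ (¬x0 ∧ ¬x2)) ∨ (¬x2 ∨ (¬x0 ∧ ¬F))) ∧ ¬(x1 ∨ ((x2 ∨ x1) ∨ (x1 ∨ x1)))
  →8  ((¬x1 ∧ (¬x0 ∧ ¬x2)) ∨ (¬x2 ∨ (¬x0 ∧ T))) ∧ ¬(x1 ∨ ((x2 ∨ x1) ∨ (x1 ∨ x1)))
  →9  ((¬x1 ∧ (¬x0 ∧ ¬x2)) ∨ (¬x2 ∨ ¬x0)) ∧ ¬(x1 ∨ ((x2 ∨ x1) ∨ (x1 ∨ x1)))
  →10  ((¬x1 ∧ (¬x0 ∧ ¬x2)) ∨ (¬x2 ∨ ¬x0)) ∧ (¬x1 ∧ ¬((x2 ∨ x1) ∨ (x1 ∨ x1)))
  →11  ((¬x1 ∧ (¬x0 ∧ ¬x2)) ∨ (¬x2 ∨ ¬x0)) ∧ (¬x1 ∧ (¬(x2 ∨ x1) ∧ ¬(x1 ∨ x1)))
  →12  ((¬x1 ∧ (¬x0 ∧ ¬x2)) ∨ (¬x2 ∨ ¬x0)) ∧ (¬x1 ∧ ((¬x2 ∧ ¬x1) ∧ ¬(x1 ∨ x1)))
  →13  ((¬x1 ∧ (¬x0 ∧ ¬x2)) ∨ (¬x2 ∨ ¬x0)) ∧ (¬x1 ∧ ((¬x2 ∧ ¬x1) ∧ (¬x1 ∧ ¬x1)))
  →14  ((¬x1 ∧ (¬x0 ∧ ¬x2)) ∨ (¬x2 ∨ ¬x0)) ∧ (¬x1 ∧ ((¬x2 ∧ ¬x1) ∧ ¬x1))

Answer: normal form = ((¬x1 ∧ (¬x0 ∧ ¬x2)) ∨ (¬x2 ∨ ¬x0)) ∧ (¬x1 ∧ ((¬x2 ∧ ¬x1) ∧ ¬x1))  (in 14 steps)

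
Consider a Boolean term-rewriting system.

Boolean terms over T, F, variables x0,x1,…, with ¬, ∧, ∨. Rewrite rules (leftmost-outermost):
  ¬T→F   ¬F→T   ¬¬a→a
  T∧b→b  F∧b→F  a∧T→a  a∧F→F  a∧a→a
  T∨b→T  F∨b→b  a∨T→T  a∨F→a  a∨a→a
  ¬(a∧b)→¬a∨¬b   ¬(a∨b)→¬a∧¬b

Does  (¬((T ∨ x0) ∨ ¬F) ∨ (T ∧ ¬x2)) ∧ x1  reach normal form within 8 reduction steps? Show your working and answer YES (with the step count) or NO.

  start: (¬((T ∨ x0) ∨ ¬F) ∨ (T ∧ ¬x2)) ∧ x1
  step 1: ((¬(T ∨ x0) ∧ ¬¬F) ∨ (T ∧ ¬x2)) ∧ x1
  step 2: (((¬T ∧ ¬x0) ∧ ¬¬F) ∨ (T ∧ ¬x2)) ∧ x1
  step 3: (((F ∧ ¬x0) ∧ ¬¬F) ∨ (T ∧ ¬x2)) ∧ x1
  step 4: ((F ∧ ¬¬F) ∨ (T ∧ ¬x2)) ∧ x1
  step 5: (F ∨ (T ∧ ¬x2)) ∧ x1
  step 6: (T ∧ ¬x2) ∧ x1
  step 7: ¬x2 ∧ x1

Answer: YES — reaches normal form ¬x2 ∧ x1 in 7 ≤ 8 steps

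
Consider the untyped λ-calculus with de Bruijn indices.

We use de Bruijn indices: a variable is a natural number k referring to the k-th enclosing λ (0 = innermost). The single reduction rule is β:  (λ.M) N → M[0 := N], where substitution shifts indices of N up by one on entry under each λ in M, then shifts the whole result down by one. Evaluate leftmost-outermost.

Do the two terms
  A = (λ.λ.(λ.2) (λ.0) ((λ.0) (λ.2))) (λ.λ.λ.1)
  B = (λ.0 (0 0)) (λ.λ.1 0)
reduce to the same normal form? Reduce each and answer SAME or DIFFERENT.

Answer: DIFFERENT — A ⇓ λ.λ.λ.1, B ⇓ λ.λ.1 0

Reduction:
Term A:
  start: (λ.λ.(λ.2) (λ.0) ((λ.0) (λ.2))) (λ.λ.λ.1)
  →1  λ.(λ.λ.λ.λ.1) (λ.0) ((λ.0) (λ.λ.λ.λ.1))
  →2  λ.(λ.λ.λ.1) ((λ.0) (λ.λ.λ.λ.1))
  →3  λ.λ.λ.1

Term B:
  start: (λ.0 (0 0)) (λ.λ.1 0)
  →1  (λ.λ.1 0) ((λ.λ.1 0) (λ.λ.1 0))
  →2  λ.(λ.λ.1 0) (λ.λ.1 0) 0
  →3  λ.(λ.(λ.λ.1 0) 0) 0
  →4  λ.(λ.λ.1 0) 0
  →5  λ.λ.1 0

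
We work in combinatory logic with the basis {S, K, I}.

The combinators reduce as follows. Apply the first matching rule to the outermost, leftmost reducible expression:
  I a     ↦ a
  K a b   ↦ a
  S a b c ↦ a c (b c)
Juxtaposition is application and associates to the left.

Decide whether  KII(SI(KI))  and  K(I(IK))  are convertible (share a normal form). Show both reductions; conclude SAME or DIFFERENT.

Answer: DIFFERENT — A ⇓ SI(KI), B ⇓ KK

Working:
Term A:
  start: KII(SI(KI))
  →1  I(SI(KI))
  →2  SI(KI)

Term B:
  start: K(I(IK))
  →1  K(IK)
  →2  KK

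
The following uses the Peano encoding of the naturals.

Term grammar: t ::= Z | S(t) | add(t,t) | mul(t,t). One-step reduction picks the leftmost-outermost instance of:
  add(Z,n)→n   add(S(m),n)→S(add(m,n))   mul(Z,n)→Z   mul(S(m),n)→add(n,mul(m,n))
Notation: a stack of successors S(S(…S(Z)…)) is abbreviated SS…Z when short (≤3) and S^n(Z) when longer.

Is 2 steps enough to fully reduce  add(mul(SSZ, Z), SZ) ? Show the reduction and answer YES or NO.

Answer: NO — after 2 steps the term is add(mul(SZ, Z), SZ), not yet normal

Reduction:
  start: add(mul(SSZ, Z), SZ)
  step 1: add(add(Z, mul(SZ, Z)), SZ)
  step 2: add(mul(SZ, Z), SZ)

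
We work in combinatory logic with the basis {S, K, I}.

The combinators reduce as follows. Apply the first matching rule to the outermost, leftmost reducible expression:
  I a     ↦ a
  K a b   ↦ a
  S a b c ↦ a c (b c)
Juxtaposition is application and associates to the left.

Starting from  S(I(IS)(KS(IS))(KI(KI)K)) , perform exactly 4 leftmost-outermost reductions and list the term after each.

Answer: after 4 steps: S(SS(IK))

Derivation:
  start: S(I(IS)(KS(IS))(KI(KI)K))
  →1  S(IS(KS(IS))(KI(KI)K))
  →2  S(S(KS(IS))(KI(KI)K))
  →3  S(SS(KI(KI)K))
  →4  S(SS(IK))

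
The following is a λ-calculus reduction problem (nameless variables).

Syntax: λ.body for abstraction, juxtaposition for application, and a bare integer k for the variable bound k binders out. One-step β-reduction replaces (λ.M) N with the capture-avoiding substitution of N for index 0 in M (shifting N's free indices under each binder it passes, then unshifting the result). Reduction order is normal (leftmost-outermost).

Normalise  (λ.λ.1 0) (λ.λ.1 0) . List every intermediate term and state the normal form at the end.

Answer: normal form = λ.λ.1 0  (in 2 steps)

Working:
  start: (λ.λ.1 0) (λ.λ.1 0)
  step 1: λ.(λ.λ.1 0) 0
  step 2: λ.λ.1 0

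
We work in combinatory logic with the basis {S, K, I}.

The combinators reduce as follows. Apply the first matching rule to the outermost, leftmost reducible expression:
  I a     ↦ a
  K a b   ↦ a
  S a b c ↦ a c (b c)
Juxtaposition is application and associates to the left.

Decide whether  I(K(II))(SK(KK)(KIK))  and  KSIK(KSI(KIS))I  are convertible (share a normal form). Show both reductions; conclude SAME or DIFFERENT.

Answer: SAME — A ⇓ I, B ⇓ I

Derivation:
Term A:
  start: I(K(II))(SK(KK)(KIK))
  step 1: K(II)(SK(KK)(KIK))
  step 2: II
  step 3: I

Term B:
  start: KSIK(KSI(KIS))I
  step 1: SK(KSI(KIS))I
  step 2: KI(KSI(KIS)I)
  step 3: I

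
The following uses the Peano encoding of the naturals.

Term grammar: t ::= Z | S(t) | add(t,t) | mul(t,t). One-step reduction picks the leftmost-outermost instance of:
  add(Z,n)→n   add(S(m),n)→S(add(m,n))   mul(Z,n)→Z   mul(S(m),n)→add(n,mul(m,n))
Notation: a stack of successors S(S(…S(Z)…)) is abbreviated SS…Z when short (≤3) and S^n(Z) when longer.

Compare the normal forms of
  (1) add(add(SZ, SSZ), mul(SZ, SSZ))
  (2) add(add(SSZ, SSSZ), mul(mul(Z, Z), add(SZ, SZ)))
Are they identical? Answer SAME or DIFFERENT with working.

Answer: SAME — A ⇓ S^5(Z), B ⇓ S^5(Z)

Derivation:
Term A:
  start: add(add(SZ, SSZ), mul(SZ, SSZ))
  step 1: add(S(add(Z, SSZ)), mul(SZ, SSZ))
  step 2: S(add(add(Z, SSZ), mul(SZ, SSZ)))
  step 3: S(add(SSZ, mul(SZ, SSZ)))
  step 4: S(S(add(SZ, mul(SZ, SSZ))))
  step 5: S(S(S(add(Z, mul(SZ, SSZ)))))
  step 6: S(S(S(mul(SZ, SSZ))))
  step 7: S(S(S(add(SSZ, mul(Z, SSZ)))))
  step 8: S(S(S(S(add(SZ, mul(Z, SSZ))))))
  step 9: S(S(S(S(S(add(Z, mul(Z, SSZ)))))))
  step 10: S(S(S(S(S(mul(Z, SSZ))))))
  step 11: S^5(Z)

Term B:
  start: add(add(SSZ, SSSZ), mul(mul(Z, Z), add(SZ, SZ)))
  step 1: add(S(add(SZ, SSSZ)), mul(mul(Z, Z), add(SZ, SZ)))
  step 2: S(add(add(SZ, SSSZ), mul(mul(Z, Z), add(SZ, SZ))))
  step 3: S(add(S(add(Z, SSSZ)), mul(mul(Z, Z), add(SZ, SZ))))
  step 4: S(S(add(add(Z, SSSZ), mul(mul(Z, Z), add(SZ, SZ)))))
  step 5: S(S(add(SSSZ, mul(mul(Z, Z), add(SZ, SZ)))))
  step 6: S(S(S(add(SSZ, mul(mul(Z, Z), add(SZ, SZ))))))
  step 7: S(S(S(S(add(SZ, mul(mul(Z, Z), add(SZ, SZ)))))))
  step 8: S(S(S(S(S(add(Z, mul(mul(Z, Z), add(SZ, SZ))))))))
  step 9: S(S(S(S(S(mul(mul(Z, Z), add(SZ, SZ)))))))
  step 10: S(S(S(S(S(mul(Z, add(SZ, SZ)))))))
  step 11: S^5(Z)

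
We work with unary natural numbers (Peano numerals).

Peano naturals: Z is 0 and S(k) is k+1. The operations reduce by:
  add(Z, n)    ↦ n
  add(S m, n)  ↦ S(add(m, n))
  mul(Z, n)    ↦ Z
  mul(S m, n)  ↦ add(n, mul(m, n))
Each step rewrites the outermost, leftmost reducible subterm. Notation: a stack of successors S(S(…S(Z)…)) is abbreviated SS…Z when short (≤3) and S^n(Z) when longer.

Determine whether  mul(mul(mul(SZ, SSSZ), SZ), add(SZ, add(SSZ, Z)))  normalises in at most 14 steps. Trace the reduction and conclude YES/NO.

Answer: NO — after 14 steps the term is S(S(S(mul(add(Z, mul(add(SSZ, mul(Z, SSSZ)), SZ)), add(SZ, add(SSZ, Z)))))), not yet normal

Working:
  start: mul(mul(mul(SZ, SSSZ), SZ), add(SZ, add(SSZ, Z)))
  step 1: mul(mul(add(SSSZ, mul(Z, SSSZ)), SZ), add(SZ, add(SSZ, Z)))
  step 2: mul(mul(S(add(SSZ, mul(Z, SSSZ))), SZ), add(SZ, add(SSZ, Z)))
  step 3: mul(add(SZ, mul(add(SSZ, mul(Z, SSSZ)), SZ)), add(SZ, add(SSZ, Z)))
  step 4: mul(S(add(Z, mul(add(SSZ, mul(Z, SSSZ)), SZ))), add(SZ, add(SSZ, Z)))
  step 5: add(add(SZ, add(SSZ, Z)), mul(add(Z, mul(add(SSZ, mul(Z, SSSZ)), SZ)), add(SZ, add(SSZ, Z))))
  step 6: add(S(add(Z, add(SSZ, Z))), mul(add(Z, mul(add(SSZ, mul(Z, SSSZ)), SZ)), add(SZ, add(SSZ, Z))))
  step 7: S(add(add(Z, add(SSZ, Z)), mul(add(Z, mul(add(SSZ, mul(Z, SSSZ)), SZ)), add(SZ, add(SSZ, Z)))))
  step 8: S(add(add(SSZ, Z), mul(add(Z, mul(add(SSZ, mul(Z, SSSZ)), SZ)), add(SZ, add(SSZ, Z)))))
  step 9: S(add(S(add(SZ, Z)), mul(add(Z, mul(add(SSZ, mul(Z, SSSZ)), SZ)), add(SZ, add(SSZ, Z)))))
  step 10: S(S(add(add(SZ, Z), mul(add(Z, mul(add(SSZ, mul(Z, SSSZ)), SZ)), add(SZ, add(SSZ, Z))))))
  step 11: S(S(add(S(add(Z, Z)), mul(add(Z, mul(add(SSZ, mul(Z, SSSZ)), SZ)), add(SZ, add(SSZ, Z))))))
  step 12: S(S(S(add(add(Z, Z), mul(add(Z, mul(add(SSZ, mul(Z, SSSZ)), SZ)), add(SZ, add(SSZ, Z)))))))
  step 13: S(S(S(add(Z, mul(add(Z, mul(add(SSZ, mul(Z, SSSZ)), SZ)), add(SZ, add(SSZ, Z)))))))
  step 14: S(S(S(mul(add(Z, mul(add(SSZ, mul(Z, SSSZ)), SZ)), add(SZ, add(SSZ, Z))))))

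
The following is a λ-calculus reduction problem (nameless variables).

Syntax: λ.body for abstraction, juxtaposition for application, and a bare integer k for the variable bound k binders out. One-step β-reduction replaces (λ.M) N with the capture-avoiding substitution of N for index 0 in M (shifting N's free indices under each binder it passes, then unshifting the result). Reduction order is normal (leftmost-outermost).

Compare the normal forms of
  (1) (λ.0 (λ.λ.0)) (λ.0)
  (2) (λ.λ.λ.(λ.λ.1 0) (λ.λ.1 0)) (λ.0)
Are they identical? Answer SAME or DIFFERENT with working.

Answer: DIFFERENT — A ⇓ λ.λ.0, B ⇓ λ.λ.λ.λ.1 0

Reduction:
Term A:
  start: (λ.0 (λ.λ.0)) (λ.0)
  step 1: (λ.0) (λ.λ.0)
  step 2: λ.λ.0

Term B:
  start: (λ.λ.λ.(λ.λ.1 0) (λ.λ.1 0)) (λ.0)
  step 1: λ.λ.(λ.λ.1 0) (λ.λ.1 0)
  step 2: λ.λ.λ.(λ.λ.1 0) 0
  step 3: λ.λ.λ.λ.1 0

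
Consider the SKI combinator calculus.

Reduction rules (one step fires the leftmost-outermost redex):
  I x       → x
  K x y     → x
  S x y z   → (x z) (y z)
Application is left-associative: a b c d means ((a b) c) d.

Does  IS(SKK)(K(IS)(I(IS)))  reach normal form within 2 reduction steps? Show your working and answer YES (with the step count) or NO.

Answer: NO — after 2 steps the term is S(SKK)(IS), not yet normal

Working:
  start: IS(SKK)(K(IS)(I(IS)))
  step 1: S(SKK)(K(IS)(I(IS)))
  step 2: S(SKK)(IS)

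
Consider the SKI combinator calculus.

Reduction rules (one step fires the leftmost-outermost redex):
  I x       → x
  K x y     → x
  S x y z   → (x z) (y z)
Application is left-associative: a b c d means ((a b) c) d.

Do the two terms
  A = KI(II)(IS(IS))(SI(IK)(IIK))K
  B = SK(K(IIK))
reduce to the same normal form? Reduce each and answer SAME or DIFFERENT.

Term A:
  start: KI(II)(IS(IS))(SI(IK)(IIK))K
  →1  I(IS(IS))(SI(IK)(IIK))K
  →2  IS(IS)(SI(IK)(IIK))K
  →3  S(IS)(SI(IK)(IIK))K
  →4  ISK(SI(IK)(IIK)K)
  →5  SK(SI(IK)(IIK)K)
  →6  SK(I(IIK)(IK(IIK))K)
  →7  SK(IIK(IK(IIK))K)
  →8  SK(IK(IK(IIK))K)
  →9  SK(K(IK(IIK))K)
  →10  SK(IK(IIK))
  →11  SK(K(IIK))
  →12  SK(K(IK))
  →13  SK(KK)

Term B:
  start: SK(K(IIK))
  →1  SK(K(IK))
  →2  SK(KK)

Answer: SAME — A ⇓ SK(KK), B ⇓ SK(KK)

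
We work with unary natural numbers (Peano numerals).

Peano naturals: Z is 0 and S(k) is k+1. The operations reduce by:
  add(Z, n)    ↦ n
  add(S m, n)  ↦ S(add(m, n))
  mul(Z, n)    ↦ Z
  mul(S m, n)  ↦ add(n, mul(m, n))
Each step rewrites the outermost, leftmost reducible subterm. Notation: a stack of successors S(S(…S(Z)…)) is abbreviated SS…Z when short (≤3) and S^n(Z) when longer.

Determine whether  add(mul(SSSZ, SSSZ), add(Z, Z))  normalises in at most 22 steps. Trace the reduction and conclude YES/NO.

Answer: NO — after 22 steps the term is S(S(S(S(S(S(S(S(add(S(add(Z, mul(Z, SSSZ))), add(Z, Z)))))))))), not yet normal

Reduction:
  start: add(mul(SSSZ, SSSZ), add(Z, Z))
  [1] add(add(SSSZ, mul(SSZ, SSSZ)), add(Z, Z))
  [2] add(S(add(SSZ, mul(SSZ, SSSZ))), add(Z, Z))
  [3] S(add(add(SSZ, mul(SSZ, SSSZ)), add(Z, Z)))
  [4] S(add(S(add(SZ, mul(SSZ, SSSZ))), add(Z, Z)))
  [5] S(S(add(add(SZ, mul(SSZ, SSSZ)), add(Z, Z))))
  [6] S(S(add(S(add(Z, mul(SSZ, SSSZ))), add(Z, Z))))
  [7] S(S(S(add(add(Z, mul(SSZ, SSSZ)), add(Z, Z)))))
  [8] S(S(S(add(mul(SSZ, SSSZ), add(Z, Z)))))
  [9] S(S(S(add(add(SSSZ, mul(SZ, SSSZ)), add(Z, Z)))))
  [10] S(S(S(add(S(add(SSZ, mul(SZ, SSSZ))), add(Z, Z)))))
  [11] S(S(S(S(add(add(SSZ, mul(SZ, SSSZ)), add(Z, Z))))))
  [12] S(S(S(S(add(S(add(SZ, mul(SZ, SSSZ))), add(Z, Z))))))
  [13] S(S(S(S(S(add(add(SZ, mul(SZ, SSSZ)), add(Z, Z)))))))
  [14] S(S(S(S(S(add(S(add(Z, mul(SZ, SSSZ))), add(Z, Z)))))))
  [15] S(S(S(S(S(S(add(add(Z, mul(SZ, SSSZ)), add(Z, Z))))))))
  [16] S(S(S(S(S(S(add(mul(SZ, SSSZ), add(Z, Z))))))))
  [17] S(S(S(S(S(S(add(add(SSSZ, mul(Z, SSSZ)), add(Z, Z))))))))
  [18] S(S(S(S(S(S(add(S(add(SSZ, mul(Z, SSSZ))), add(Z, Z))))))))
  [19] S(S(S(S(S(S(S(add(add(SSZ, mul(Z, SSSZ)), add(Z, Z)))))))))
  [20] S(S(S(S(S(S(S(add(S(add(SZ, mul(Z, SSSZ))), add(Z, Z)))))))))
  [21] S(S(S(S(S(S(S(S(add(add(SZ, mul(Z, SSSZ)), add(Z, Z))))))))))
  [22] S(S(S(S(S(S(S(S(add(S(add(Z, mul(Z, SSSZ))), add(Z, Z))))))))))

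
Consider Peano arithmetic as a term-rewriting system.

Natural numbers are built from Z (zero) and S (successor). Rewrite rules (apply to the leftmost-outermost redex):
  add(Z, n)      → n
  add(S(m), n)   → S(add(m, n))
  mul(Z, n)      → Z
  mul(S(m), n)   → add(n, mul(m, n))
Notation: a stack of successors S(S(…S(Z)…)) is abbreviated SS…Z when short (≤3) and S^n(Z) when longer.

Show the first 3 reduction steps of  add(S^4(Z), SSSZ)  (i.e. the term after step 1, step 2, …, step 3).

  start: add(S^4(Z), SSSZ)
  →1  S(add(SSSZ, SSSZ))
  →2  S(S(add(SSZ, SSSZ)))
  →3  S(S(S(add(SZ, SSSZ))))

Answer: after 3 steps: S(S(S(add(SZ, SSSZ))))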